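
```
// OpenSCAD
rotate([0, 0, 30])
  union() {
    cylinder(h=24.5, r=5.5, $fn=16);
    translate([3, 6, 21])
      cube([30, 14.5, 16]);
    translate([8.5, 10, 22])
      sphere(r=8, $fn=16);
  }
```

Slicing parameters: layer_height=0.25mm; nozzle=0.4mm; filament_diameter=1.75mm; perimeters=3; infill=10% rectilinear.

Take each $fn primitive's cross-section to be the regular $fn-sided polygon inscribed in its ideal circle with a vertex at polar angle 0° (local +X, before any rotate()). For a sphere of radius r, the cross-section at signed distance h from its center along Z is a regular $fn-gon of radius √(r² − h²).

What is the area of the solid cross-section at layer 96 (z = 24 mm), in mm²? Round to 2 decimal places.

576.15 mm²

At z = 24 mm: the cylinder: section is a regular 16-gon, circumradius r=5.5 (area = (16/2)·5.500²·sin(360°/16) = 92.61 mm²); the 30×14.5 cube at (3, 6) contributes its full rectangle (area 435.00 mm²); the r=8 sphere at (8.5, 10) contributes a regular 16-gon of circumradius √(8²−2²) = 7.746 (area = (16/2)·7.746²·sin(360°/16) = 183.69 mm²); Merging all regions: the regions partially overlap — summed areas 711.30 mm² minus the doubly-counted overlap 135.15 mm² gives 576.15 mm² — area = 576.15 mm²; (whole slice rotated 30° about Z — lengths, areas and connectivity unchanged). Overall, the cross-section has 2 separate islands. Net area = 576.15 mm².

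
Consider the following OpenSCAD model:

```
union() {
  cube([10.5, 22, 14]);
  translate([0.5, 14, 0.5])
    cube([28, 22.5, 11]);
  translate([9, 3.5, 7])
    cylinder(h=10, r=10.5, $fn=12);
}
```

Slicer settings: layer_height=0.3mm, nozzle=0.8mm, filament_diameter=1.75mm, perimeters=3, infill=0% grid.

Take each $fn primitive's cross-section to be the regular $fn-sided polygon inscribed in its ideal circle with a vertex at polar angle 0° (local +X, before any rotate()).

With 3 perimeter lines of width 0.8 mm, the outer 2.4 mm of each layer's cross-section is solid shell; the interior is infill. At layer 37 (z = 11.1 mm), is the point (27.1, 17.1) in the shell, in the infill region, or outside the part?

At z = 11.1 mm: the 10.5×22 cube contributes its full rectangle; the cube at (0.5, 14) (footprint 28×22.5) is included at this height; the r=10.5 cylinder at (9, 3.5) gives a regular 12-gon of circumradius 10.5 (constant along its height); Merging all regions: the regions partially overlap (shared area 210.70 mm²), so overlapping operands fuse into one piece — 1 connected region. Overall, the cross-section is a single solid region. The nearest boundary edge runs (28.50, 36.50)→(28.50, 14.00); distance from the point to it = 1.40 mm. The point is inside the cross-section, 1.40 mm from the nearest boundary — within the 2.4 mm shell band (3 × 0.8).

shell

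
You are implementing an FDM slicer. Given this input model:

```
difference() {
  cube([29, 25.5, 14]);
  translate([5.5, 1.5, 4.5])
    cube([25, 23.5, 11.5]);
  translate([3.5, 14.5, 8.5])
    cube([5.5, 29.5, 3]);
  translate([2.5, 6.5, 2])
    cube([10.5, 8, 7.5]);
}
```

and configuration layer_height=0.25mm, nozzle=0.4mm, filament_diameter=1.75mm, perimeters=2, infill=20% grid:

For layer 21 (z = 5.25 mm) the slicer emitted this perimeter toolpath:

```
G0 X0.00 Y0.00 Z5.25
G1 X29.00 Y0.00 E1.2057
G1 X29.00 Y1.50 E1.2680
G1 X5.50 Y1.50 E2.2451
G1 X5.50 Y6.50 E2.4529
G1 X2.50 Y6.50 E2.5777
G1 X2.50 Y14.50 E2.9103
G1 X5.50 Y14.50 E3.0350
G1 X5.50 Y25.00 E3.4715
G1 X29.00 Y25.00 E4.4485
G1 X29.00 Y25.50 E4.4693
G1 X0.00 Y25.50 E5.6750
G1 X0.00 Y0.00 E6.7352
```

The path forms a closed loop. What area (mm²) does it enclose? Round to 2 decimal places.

163.25 mm²

Apply the shoelace formula to the sequence of (X, Y) vertices; enclosed area = 163.25 mm².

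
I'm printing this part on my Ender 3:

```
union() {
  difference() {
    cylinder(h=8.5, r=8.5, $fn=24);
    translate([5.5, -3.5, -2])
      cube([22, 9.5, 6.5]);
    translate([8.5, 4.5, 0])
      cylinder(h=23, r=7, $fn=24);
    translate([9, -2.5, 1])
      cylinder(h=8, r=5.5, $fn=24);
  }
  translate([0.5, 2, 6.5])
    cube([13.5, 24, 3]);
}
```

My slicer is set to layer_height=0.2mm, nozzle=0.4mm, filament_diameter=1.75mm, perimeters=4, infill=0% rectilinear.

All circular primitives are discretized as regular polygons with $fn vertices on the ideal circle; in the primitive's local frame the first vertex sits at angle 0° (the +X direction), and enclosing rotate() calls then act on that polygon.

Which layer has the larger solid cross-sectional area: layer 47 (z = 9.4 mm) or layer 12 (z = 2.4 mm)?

Layer 47 (z = 9.4): the cylinder is not intersected at this z (z outside [0, 8.5]); the cube at (5.5, -3.5) is not intersected at this z (z outside [-2, 4.5]); the r=7 cylinder at (8.5, 4.5) contributes a regular 24-gon of circumradius 7 (area = (24/2)·7.000²·sin(360°/24) = 152.19 mm²); the cylinder at (9, -2.5) is not intersected at this z (z outside [1, 9]); Taking the first minus the rest: the first operand is absent here, so nothing remains; the cube at (0.5, 2) (footprint 13.5×24) is included at this height (area 324.00 mm²); Taking the union: only the 13.5×24 cube at (0.5, 2) is present, so the union is just that shape — area = 324.00 mm². So its area = 324.00 mm². Layer 12 (z = 2.4): the r=8.5 cylinder gives a regular 24-gon of circumradius 8.5 (constant along its height) (area = (24/2)·8.500²·sin(360°/24) = 224.40 mm²); the 22×9.5 cube at (5.5, -3.5) contributes its full rectangle (area 209.00 mm²); the r=7 cylinder at (8.5, 4.5) contributes a regular 24-gon of circumradius 7 (area = (24/2)·7.000²·sin(360°/24) = 152.19 mm²); the r=5.5 cylinder at (9, -2.5) gives a regular 24-gon of circumradius 5.5 (constant along its height) (area = (24/2)·5.500²·sin(360°/24) = 93.95 mm²); After the difference (first − rest): starting from the r=8.5 cylinder (224.40 mm²), the 22×9.5 cube at (5.5, -3.5) partially overlaps it — only the 22.50 mm² overlap (of its 209.00 mm²) is removed, clipping the outline; the r=7 cylinder at (8.5, 4.5) partially overlaps it — only the 28.86 mm² overlap (of its 152.19 mm²) is removed, clipping the outline; the r=5.5 cylinder at (9, -2.5) partially overlaps it — only the 11.83 mm² overlap (of its 93.95 mm²) is removed, clipping the outline — area = 161.21 mm²; the cube at (0.5, 2) is not intersected at this z (z outside [6.5, 9.5]); Merging all regions: only that combined region is present, so the union is just that shape — area = 161.21 mm². So its area = 161.21 mm². Layer 47 is larger (324.00 vs 161.21 mm²).

layer 47 (z = 9.4 mm)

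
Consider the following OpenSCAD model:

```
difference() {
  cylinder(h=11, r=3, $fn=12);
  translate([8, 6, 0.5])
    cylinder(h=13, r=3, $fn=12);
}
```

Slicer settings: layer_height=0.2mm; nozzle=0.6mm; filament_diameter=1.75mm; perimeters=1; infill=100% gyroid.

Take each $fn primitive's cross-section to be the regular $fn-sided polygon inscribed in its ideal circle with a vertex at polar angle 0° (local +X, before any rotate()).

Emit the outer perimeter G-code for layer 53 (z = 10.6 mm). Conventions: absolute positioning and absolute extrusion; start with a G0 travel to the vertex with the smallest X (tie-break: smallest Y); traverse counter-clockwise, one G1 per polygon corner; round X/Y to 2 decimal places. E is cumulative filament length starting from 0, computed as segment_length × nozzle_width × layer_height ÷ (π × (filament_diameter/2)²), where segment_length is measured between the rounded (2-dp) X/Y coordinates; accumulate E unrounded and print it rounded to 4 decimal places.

At z = 10.6 mm: the r=3 cylinder gives a regular 12-gon of circumradius 3 (constant along its height); the r=3 cylinder at (8, 6) contributes a regular 12-gon of circumradius 3; Taking the first minus the rest: starting from the r=3 cylinder, the r=3 cylinder at (8, 6) misses the remaining region (no effect) — 1 connected region. The outline is a single polygon with 12 vertices. Extrusion per mm of travel: 0.6 × 0.2 / (π × 0.875²) = 0.049890. Accumulating E over each segment gives final E = 0.9300.

G0 X-3.00 Y0.00 Z10.60
G1 X-2.60 Y-1.50 E0.0775
G1 X-1.50 Y-2.60 E0.1551
G1 X0.00 Y-3.00 E0.2325
G1 X1.50 Y-2.60 E0.3100
G1 X2.60 Y-1.50 E0.3876
G1 X3.00 Y0.00 E0.4650
G1 X2.60 Y1.50 E0.5425
G1 X1.50 Y2.60 E0.6201
G1 X0.00 Y3.00 E0.6975
G1 X-1.50 Y2.60 E0.7750
G1 X-2.60 Y1.50 E0.8526
G1 X-3.00 Y0.00 E0.9300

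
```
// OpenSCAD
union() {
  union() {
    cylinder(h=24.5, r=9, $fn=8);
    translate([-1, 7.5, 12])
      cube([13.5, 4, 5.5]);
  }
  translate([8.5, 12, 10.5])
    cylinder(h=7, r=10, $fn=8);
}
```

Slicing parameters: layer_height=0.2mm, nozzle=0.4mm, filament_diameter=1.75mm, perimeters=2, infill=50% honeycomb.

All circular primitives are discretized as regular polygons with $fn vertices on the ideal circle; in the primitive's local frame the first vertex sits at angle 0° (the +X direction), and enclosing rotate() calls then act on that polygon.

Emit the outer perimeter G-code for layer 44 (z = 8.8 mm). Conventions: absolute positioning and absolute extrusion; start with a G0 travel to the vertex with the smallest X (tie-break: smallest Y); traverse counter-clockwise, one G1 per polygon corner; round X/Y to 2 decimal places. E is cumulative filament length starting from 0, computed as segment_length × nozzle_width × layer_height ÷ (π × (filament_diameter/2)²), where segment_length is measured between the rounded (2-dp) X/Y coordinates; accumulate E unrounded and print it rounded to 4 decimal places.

G0 X-9.00 Y0.00 Z8.80
G1 X-6.36 Y-6.36 E0.2290
G1 X0.00 Y-9.00 E0.4581
G1 X6.36 Y-6.36 E0.6871
G1 X9.00 Y0.00 E0.9161
G1 X6.36 Y6.36 E1.1452
G1 X0.00 Y9.00 E1.3742
G1 X-6.36 Y6.36 E1.6032
G1 X-9.00 Y0.00 E1.8323

At z = 8.8 mm: the cylinder: section is a regular 8-gon, circumradius r=9; the cube at (-1, 7.5) is absent (z outside [12, 17.5]); Merging all regions: only the r=9 cylinder is present, so the union is just that shape — 1 connected region; the cylinder at (8.5, 12) is absent (z outside [10.5, 17.5]); Taking the union: only the result so far is present, so the union is just that shape — 1 connected region. The outline is a single polygon with 8 vertices. Extrusion per mm of travel: 0.4 × 0.2 / (π × 0.875²) = 0.033260. Accumulating E over each segment gives final E = 1.8323.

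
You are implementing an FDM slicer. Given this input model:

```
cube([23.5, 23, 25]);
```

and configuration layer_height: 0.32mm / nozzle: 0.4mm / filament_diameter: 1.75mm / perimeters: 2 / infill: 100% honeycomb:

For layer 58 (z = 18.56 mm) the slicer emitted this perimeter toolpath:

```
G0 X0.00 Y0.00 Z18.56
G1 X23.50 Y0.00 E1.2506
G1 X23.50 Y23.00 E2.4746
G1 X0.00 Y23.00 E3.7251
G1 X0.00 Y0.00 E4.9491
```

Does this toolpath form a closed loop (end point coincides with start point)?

yes

Start point (G0): (0.00, 0.00). End point (last G1): the path returns to the start — closed.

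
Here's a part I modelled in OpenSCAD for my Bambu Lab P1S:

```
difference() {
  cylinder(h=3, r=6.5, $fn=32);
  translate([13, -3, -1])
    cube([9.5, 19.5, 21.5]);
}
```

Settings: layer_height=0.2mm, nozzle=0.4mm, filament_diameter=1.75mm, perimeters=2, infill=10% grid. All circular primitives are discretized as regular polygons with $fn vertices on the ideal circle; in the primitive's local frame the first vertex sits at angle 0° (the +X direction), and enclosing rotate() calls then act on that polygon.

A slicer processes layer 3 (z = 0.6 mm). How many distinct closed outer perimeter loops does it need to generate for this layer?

At z = 0.6 mm: the r=6.5 cylinder contributes a regular 32-gon of circumradius 6.5; the cube at (13, -3) is present — its section is the full 9.5×19.5 rectangle; After the difference (first − rest): starting from the r=6.5 cylinder, the 9.5×19.5 cube at (13, -3) misses the remaining region (no effect) — 1 connected region. The result has 1 disconnected region.

1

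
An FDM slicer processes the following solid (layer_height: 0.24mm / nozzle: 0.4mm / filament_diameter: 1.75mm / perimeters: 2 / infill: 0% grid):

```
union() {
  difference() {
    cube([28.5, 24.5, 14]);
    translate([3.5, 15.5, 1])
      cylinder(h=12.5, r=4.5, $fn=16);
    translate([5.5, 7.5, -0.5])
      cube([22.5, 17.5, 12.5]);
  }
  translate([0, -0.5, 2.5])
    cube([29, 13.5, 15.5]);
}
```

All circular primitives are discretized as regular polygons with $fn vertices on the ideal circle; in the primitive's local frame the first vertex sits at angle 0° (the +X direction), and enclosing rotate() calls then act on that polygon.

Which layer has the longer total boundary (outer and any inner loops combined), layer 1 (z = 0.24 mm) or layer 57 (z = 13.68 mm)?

Layer 1 (z = 0.24): the cube is present — its section is the full 28.5×24.5 rectangle (perimeter 106.00 mm); the cylinder at (3.5, 15.5) does not reach this height (z outside [1, 13.5]); the cube at (5.5, 7.5) (footprint 22.5×17.5) is included at this height (perimeter 80.00 mm); Subtracting the remaining from the first: starting from the 28.5×24.5 cube, the 22.5×17.5 cube at (5.5, 7.5) partially overlaps it — only the 382.50 mm² overlap (of its 393.75 mm²) is removed, clipping the outline — boundary = 140.00 mm; the cube at (0, -0.5) is not intersected at this z (z outside [2.5, 18]); Combining (union): only the result so far is present, so the union is just that shape — boundary = 140.00 mm. So its perimeter = 140.00 mm. Layer 57 (z = 13.68): the cube is present — its section is the full 28.5×24.5 rectangle (perimeter 106.00 mm); the cylinder at (3.5, 15.5) does not reach this height (z outside [1, 13.5]); the cube at (5.5, 7.5) does not reach this height (z outside [-0.5, 12]); After the difference (first − rest): none of the subtracted shapes is present at this height, so the 28.5×24.5 cube is unchanged — boundary = 106.00 mm; the cube at (0, -0.5) is present — its section is the full 29×13.5 rectangle (perimeter 85.00 mm); Merging all regions: the regions partially overlap (shared area 370.50 mm²), so the edge portions inside another operand are dropped and the merged outline is re-measured after clipping — boundary = 108.00 mm. So its perimeter = 108.00 mm. Layer 1 is larger (140.00 vs 108.00 mm).

layer 1 (z = 0.24 mm)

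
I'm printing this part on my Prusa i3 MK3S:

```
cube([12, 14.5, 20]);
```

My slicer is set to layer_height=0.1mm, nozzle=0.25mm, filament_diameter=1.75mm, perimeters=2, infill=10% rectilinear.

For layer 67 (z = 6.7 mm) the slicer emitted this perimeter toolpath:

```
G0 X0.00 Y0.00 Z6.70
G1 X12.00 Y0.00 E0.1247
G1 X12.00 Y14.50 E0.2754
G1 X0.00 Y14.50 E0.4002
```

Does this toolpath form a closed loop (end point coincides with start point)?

no

Start point (G0): (0.00, 0.00). End point (last G1): the path does not return to the start — open.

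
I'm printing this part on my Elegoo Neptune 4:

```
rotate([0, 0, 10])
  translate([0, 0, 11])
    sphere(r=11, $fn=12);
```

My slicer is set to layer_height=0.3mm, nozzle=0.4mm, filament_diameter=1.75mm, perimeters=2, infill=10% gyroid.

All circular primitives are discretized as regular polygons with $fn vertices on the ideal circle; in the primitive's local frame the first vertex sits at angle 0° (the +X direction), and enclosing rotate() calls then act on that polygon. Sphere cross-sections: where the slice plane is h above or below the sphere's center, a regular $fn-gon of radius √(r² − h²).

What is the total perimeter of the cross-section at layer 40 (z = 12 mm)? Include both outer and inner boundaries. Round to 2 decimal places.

68.05 mm

At z = 12 mm: the r=11 sphere slices to a regular 12-gon of circumradius 10.954 (√(r²−h²) with h=1 from center) (perimeter = 2·12·10.954·sin(180°/12) = 68.05 mm); (whole slice rotated 10° about Z — lengths, areas and connectivity unchanged). Overall, the cross-section is a single solid region. Total boundary length (outer) = 68.05 mm.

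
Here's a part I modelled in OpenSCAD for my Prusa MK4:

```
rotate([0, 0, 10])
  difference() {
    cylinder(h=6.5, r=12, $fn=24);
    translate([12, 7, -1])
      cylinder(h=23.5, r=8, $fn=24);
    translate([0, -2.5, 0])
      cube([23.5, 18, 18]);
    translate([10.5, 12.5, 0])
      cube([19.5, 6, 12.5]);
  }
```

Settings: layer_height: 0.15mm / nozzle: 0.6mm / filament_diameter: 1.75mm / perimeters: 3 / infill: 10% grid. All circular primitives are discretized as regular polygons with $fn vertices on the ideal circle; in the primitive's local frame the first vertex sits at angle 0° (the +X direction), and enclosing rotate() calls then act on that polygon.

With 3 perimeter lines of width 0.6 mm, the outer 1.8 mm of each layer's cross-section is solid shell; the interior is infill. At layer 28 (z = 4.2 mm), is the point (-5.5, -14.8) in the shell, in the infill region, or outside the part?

At z = 4.2 mm: the r=12 cylinder contributes a regular 24-gon of circumradius 12; the r=8 cylinder at (12, 7) contributes a regular 24-gon of circumradius 8; the cube at (0, -2.5) is present — its section is the full 23.5×18 rectangle; the cube at (10.5, 12.5) (footprint 19.5×6) is included at this height; Subtracting the remaining from the first: starting from the r=12 cylinder, the r=8 cylinder at (12, 7) partially overlaps it — only the 57.02 mm² overlap (of its 198.77 mm²) is removed, clipping the outline; the 23.5×18 cube at (0, -2.5) partially overlaps it — only the 84.38 mm² overlap (of its 423.00 mm²) is removed, clipping the outline; the 19.5×6 cube at (10.5, 12.5) misses the remaining region (no effect) — 1 connected region; (whole slice rotated 10° about Z — lengths, areas and connectivity unchanged). Overall, the cross-section is a single solid region. Undo the 10° rotation: the query point maps to (-7.986, -13.620) in the un-rotated model frame. The nearest boundary edge runs (-3.11, -11.59)→(-6.00, -10.39); distance from the point to it = 3.79 mm. The point is not inside any of the regions above, so it lies outside the cross-section (3.79 mm from the nearest boundary).

outside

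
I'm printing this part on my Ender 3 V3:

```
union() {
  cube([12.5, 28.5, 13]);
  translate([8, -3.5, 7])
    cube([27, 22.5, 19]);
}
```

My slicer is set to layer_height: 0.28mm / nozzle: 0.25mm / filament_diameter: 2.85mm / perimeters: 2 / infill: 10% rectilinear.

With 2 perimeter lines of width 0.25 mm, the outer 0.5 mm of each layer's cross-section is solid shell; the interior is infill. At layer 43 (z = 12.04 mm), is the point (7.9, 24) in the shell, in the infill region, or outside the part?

At z = 12.04 mm: the cube (footprint 12.5×28.5) is included at this height; the 27×22.5 cube at (8, -3.5) contributes its full rectangle; Merging all regions: the regions partially overlap (shared area 85.50 mm²), so overlapping operands fuse into one piece — 1 connected region. Overall, the cross-section is a single solid region. The nearest boundary edge runs (0.00, 28.50)→(12.50, 28.50); distance from the point to it = 4.50 mm. The point is inside the cross-section and 4.50 mm from the nearest boundary — more than the 0.5 mm shell width (2 × 0.25), so it's in the infill interior.

infill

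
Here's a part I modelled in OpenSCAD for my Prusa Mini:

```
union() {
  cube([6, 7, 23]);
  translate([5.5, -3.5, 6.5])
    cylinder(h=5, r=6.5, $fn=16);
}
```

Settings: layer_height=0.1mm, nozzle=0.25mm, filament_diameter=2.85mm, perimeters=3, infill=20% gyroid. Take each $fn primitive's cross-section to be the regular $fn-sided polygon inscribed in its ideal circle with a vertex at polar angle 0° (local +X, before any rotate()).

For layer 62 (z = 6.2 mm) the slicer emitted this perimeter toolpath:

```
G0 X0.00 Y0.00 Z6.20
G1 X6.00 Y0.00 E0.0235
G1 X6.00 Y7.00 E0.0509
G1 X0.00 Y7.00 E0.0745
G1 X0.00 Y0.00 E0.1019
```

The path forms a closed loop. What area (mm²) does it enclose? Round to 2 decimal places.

42.00 mm²

Apply the shoelace formula to the sequence of (X, Y) vertices; enclosed area = 42.00 mm².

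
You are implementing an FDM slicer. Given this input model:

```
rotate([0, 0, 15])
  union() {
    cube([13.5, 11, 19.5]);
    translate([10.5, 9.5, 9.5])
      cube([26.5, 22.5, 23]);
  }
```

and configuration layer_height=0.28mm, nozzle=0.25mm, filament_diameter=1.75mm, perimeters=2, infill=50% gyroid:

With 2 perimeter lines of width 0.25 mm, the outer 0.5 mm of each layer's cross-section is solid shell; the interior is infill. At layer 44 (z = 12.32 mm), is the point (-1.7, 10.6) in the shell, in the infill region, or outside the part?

shell

At z = 12.32 mm: the cube (footprint 13.5×11) is included at this height; the 26.5×22.5 cube at (10.5, 9.5) contributes its full rectangle; Combining (union): the regions partially overlap (shared area 4.50 mm²), so overlapping operands fuse into one piece — 1 connected region; (rotated 15° about Z; rotation is an isometry so areas/perimeters/island counts are preserved). Overall, the cross-section is a single solid region. Undo the 15° rotation: the query point maps to (1.101, 10.679) in the un-rotated model frame. The nearest boundary edge runs (0.00, 11.00)→(10.50, 11.00); distance from the point to it = 0.32 mm. The point is inside the cross-section, 0.32 mm from the nearest boundary — within the 0.5 mm shell band (2 × 0.25).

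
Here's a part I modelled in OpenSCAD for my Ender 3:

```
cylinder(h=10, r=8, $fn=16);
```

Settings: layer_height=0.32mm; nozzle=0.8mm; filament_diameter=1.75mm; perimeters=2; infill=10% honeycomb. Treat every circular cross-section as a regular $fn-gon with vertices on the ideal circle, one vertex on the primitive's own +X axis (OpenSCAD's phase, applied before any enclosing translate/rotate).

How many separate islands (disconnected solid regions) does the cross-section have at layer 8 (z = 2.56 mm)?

At z = 2.56 mm: the r=8 cylinder gives a regular 16-gon of circumradius 8 (constant along its height). Overall, the cross-section is a single solid region. Island count = 1.

1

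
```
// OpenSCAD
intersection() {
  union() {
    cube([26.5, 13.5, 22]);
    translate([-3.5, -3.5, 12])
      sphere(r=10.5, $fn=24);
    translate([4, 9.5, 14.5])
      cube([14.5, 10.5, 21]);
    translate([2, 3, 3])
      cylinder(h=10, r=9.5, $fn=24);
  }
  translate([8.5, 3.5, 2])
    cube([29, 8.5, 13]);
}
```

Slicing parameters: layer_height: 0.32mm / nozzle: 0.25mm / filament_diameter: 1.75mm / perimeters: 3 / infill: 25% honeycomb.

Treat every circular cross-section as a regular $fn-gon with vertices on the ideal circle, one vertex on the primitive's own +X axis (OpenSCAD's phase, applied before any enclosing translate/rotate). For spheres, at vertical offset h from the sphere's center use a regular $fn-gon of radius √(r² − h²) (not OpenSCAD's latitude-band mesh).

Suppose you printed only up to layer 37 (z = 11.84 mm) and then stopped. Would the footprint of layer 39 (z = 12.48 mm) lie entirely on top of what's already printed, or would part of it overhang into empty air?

entirely on top

Compare the two slices. At z = 11.84: the cube (footprint 26.5×13.5) is included at this height (area 357.75 mm²); the r=10.5 sphere at (-3.5, -3.5) slices to a regular 24-gon of circumradius 10.499 (√(r²−h²) with h=0.16 from center) (area = (24/2)·10.499²·sin(360°/24) = 342.34 mm²); the cube at (4, 9.5) is not intersected at this z (z outside [14.5, 35.5]); the r=9.5 cylinder at (2, 3) gives a regular 24-gon of circumradius 9.5 (constant along its height) (area = (24/2)·9.500²·sin(360°/24) = 280.30 mm²); Merging all regions: the regions partially overlap — summed areas 980.39 mm² minus the doubly-counted overlap 268.77 mm² gives 711.62 mm² — area = 711.62 mm²; the cube at (8.5, 3.5) is present — its section is the full 29×8.5 rectangle (area 246.50 mm²); Taking the intersection: the 29×8.5 cube at (8.5, 3.5) partially overlaps that combined region; clipping to the common part keeps 153.00 mm² — area = 153.00 mm². At z = 12.48: the cube is present — its section is the full 26.5×13.5 rectangle (area 357.75 mm²); the sphere at (-3.5, -3.5): section is a regular 24-gon, circumradius = √(r²−h²) = √(10.5²−0.48²) = 10.489 (area = (24/2)·10.489²·sin(360°/24) = 341.70 mm²); the cube at (4, 9.5) is absent (z outside [14.5, 35.5]); the r=9.5 cylinder at (2, 3) gives a regular 24-gon of circumradius 9.5 (constant along its height) (area = (24/2)·9.500²·sin(360°/24) = 280.30 mm²); Combining (union): the regions partially overlap — summed areas 979.75 mm² minus the doubly-counted overlap 268.56 mm² gives 711.19 mm² — area = 711.19 mm²; the 29×8.5 cube at (8.5, 3.5) contributes its full rectangle (area 246.50 mm²); After intersecting: the 29×8.5 cube at (8.5, 3.5) partially overlaps the result so far; clipping to the common part keeps 153.00 mm² — area = 153.00 mm². Checking containment: the cross-section at z = 12.48 is a subset of the cross-section at z = 11.84.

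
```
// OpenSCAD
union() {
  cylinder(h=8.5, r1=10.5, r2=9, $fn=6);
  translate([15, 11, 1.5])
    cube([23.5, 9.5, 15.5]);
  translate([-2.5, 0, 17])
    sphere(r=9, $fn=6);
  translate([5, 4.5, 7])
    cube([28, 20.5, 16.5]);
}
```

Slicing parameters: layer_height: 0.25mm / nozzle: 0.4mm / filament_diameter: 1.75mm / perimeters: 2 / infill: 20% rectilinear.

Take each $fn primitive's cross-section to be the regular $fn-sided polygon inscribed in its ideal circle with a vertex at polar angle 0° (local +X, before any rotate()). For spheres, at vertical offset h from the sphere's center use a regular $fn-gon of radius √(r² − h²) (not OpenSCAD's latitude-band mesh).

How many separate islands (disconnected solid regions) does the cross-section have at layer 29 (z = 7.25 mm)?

At z = 7.25 mm: the cone: at t=0.853 of its height the radius interpolates to r₁+(r₂−r₁)t = 9.221, giving a regular 6-gon of that circumradius; the cube at (15, 11) (footprint 23.5×9.5) is included at this height; the sphere at (-2.5, 0) is absent (|z−center|=9.750 > r=9); the cube at (5, 4.5) is present — its section is the full 28×20.5 rectangle; Merging all regions: the regions partially overlap (shared area 173.28 mm²), so overlapping operands fuse into one piece — 1 connected region. Overall, the cross-section is a single solid region. Island count = 1.

1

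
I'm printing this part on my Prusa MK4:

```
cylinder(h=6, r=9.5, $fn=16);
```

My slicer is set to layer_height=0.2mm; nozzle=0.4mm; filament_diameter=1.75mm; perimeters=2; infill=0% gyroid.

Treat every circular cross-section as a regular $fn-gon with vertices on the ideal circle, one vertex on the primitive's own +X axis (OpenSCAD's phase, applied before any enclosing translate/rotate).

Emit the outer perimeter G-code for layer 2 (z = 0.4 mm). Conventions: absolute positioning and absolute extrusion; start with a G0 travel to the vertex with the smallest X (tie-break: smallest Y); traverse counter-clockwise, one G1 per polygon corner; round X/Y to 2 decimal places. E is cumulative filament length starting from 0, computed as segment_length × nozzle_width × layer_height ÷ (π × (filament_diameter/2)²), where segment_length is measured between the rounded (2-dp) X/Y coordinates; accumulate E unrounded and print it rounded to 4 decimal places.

G0 X-9.50 Y0.00 Z0.40
G1 X-8.78 Y-3.64 E0.1234
G1 X-6.72 Y-6.72 E0.2467
G1 X-3.64 Y-8.78 E0.3699
G1 X0.00 Y-9.50 E0.4933
G1 X3.64 Y-8.78 E0.6167
G1 X6.72 Y-6.72 E0.7400
G1 X8.78 Y-3.64 E0.8632
G1 X9.50 Y0.00 E0.9866
G1 X8.78 Y3.64 E1.1100
G1 X6.72 Y6.72 E1.2333
G1 X3.64 Y8.78 E1.3565
G1 X0.00 Y9.50 E1.4799
G1 X-3.64 Y8.78 E1.6033
G1 X-6.72 Y6.72 E1.7266
G1 X-8.78 Y3.64 E1.8498
G1 X-9.50 Y0.00 E1.9732

At z = 0.4 mm: the r=9.5 cylinder gives a regular 16-gon of circumradius 9.5 (constant along its height). The outline is a single polygon with 16 vertices. Extrusion per mm of travel: 0.4 × 0.2 / (π × 0.875²) = 0.033260. Accumulating E over each segment gives final E = 1.9732.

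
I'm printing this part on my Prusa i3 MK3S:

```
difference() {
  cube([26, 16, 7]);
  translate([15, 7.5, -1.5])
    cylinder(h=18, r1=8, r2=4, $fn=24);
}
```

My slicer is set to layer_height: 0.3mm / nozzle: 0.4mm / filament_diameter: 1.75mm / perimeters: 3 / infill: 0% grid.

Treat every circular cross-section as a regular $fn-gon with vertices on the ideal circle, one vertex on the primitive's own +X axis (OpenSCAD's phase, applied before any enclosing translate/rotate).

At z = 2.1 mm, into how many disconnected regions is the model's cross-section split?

1

At z = 2.1 mm: the cube is present — its section is the full 26×16 rectangle; the cone at (15, 7.5) contributes a regular 24-gon of circumradius 7.200 (interpolated between r1=8 and r2=4 at t=0.200); Taking the first minus the rest: starting from the 26×16 cube, the cone at (15, 7.5) lies wholly inside it (removes its full 161.01 mm² and its 45.11 mm outline becomes a hole wall) — 1 connected region with 1 hole. The result has 1 disconnected region.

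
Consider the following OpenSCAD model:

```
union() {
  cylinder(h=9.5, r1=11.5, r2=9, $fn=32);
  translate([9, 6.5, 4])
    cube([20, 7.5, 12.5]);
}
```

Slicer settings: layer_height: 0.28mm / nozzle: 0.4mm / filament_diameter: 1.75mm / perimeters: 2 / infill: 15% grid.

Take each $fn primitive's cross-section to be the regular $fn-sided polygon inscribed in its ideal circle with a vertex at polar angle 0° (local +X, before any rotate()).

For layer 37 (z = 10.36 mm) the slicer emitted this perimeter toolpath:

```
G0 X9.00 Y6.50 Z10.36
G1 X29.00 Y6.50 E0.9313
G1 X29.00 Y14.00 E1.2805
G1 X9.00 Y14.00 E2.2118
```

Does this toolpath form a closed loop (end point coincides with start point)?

no

Start point (G0): (9.00, 6.50). End point (last G1): the path does not return to the start — open.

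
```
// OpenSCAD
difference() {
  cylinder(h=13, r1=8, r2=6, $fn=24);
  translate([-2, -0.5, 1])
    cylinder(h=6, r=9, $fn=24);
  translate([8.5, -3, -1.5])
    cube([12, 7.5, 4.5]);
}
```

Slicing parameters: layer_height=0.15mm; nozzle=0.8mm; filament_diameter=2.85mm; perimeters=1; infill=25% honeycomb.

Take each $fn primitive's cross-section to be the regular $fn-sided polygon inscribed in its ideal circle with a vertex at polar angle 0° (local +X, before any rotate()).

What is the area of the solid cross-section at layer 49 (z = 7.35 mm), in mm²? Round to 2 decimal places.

146.55 mm²

At z = 7.35 mm: the cone (r1=8→r2=6) has section circumradius 6.869 here — a regular 24-gon (area = (24/2)·6.869²·sin(360°/24) = 146.55 mm²); the cylinder at (-2, -0.5) is absent (z outside [1, 7]); the cube at (8.5, -3) does not reach this height (z outside [-1.5, 3]); After the difference (first − rest): none of the subtracted shapes is present at this height, so the cone is unchanged — area = 146.55 mm². Overall, the cross-section is a single solid region. Net area = 146.55 mm².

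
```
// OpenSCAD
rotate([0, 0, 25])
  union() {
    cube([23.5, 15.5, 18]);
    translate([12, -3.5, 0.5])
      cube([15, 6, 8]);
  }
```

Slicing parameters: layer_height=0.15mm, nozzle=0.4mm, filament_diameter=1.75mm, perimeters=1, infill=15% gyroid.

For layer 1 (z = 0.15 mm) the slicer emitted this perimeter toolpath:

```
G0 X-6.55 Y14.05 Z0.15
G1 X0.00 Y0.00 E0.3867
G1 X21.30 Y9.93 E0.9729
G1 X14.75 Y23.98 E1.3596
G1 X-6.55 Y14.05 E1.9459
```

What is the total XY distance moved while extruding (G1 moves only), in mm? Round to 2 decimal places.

78.01 mm

Sum the Euclidean lengths of each G1 segment: total = 78.01 mm.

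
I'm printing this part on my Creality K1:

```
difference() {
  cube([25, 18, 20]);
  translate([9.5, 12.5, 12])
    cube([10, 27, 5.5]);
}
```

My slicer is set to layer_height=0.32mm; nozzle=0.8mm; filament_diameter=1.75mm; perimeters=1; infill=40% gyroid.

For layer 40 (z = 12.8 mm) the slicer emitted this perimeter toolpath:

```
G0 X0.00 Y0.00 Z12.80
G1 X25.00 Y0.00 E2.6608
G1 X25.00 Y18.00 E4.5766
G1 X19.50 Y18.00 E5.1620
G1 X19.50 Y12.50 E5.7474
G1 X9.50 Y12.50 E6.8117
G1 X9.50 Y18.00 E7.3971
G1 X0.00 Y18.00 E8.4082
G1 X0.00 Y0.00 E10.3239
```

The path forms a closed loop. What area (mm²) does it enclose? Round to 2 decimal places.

Apply the shoelace formula to the sequence of (X, Y) vertices; enclosed area = 395.00 mm².

395.00 mm²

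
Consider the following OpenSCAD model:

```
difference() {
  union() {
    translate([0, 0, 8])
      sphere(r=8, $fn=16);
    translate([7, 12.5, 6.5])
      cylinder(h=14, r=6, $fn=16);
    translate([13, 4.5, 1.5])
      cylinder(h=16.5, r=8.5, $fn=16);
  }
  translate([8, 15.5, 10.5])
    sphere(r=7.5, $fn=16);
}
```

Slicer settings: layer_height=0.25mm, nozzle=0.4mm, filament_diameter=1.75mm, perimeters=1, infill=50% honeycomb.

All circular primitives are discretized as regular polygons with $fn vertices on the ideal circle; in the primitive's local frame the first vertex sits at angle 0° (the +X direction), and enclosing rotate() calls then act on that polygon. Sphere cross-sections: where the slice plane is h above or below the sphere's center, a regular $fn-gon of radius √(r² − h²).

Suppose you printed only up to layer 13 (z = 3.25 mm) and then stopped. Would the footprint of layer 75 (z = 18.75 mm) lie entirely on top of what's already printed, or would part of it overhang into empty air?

part overhangs

Compare the two slices. At z = 3.25: the sphere: section is a regular 16-gon, circumradius = √(r²−h²) = √(8²−4.75²) = 6.437 (area = (16/2)·6.437²·sin(360°/16) = 126.86 mm²); the cylinder at (7, 12.5) is absent (z outside [6.5, 20.5]); the r=8.5 cylinder at (13, 4.5) contributes a regular 16-gon of circumradius 8.5 (area = (16/2)·8.500²·sin(360°/16) = 221.19 mm²); Taking the union: the regions partially overlap — summed areas 348.05 mm² minus the doubly-counted overlap 3.48 mm² gives 344.58 mm² — area = 344.58 mm²; the r=7.5 sphere at (8, 15.5) slices to a regular 16-gon of circumradius 1.920 (√(r²−h²) with h=7.25 from center) (area = (16/2)·1.920²·sin(360°/16) = 11.29 mm²); Subtracting the remaining from the first: starting from the result so far (344.58 mm²), the r=7.5 sphere at (8, 15.5) misses the remaining region (no effect) — area = 344.58 mm². At z = 18.75: the sphere is not intersected at this z (|z−center|=10.750 > r=8); the cylinder at (7, 12.5): section is a regular 16-gon, circumradius r=6 (area = (16/2)·6.000²·sin(360°/16) = 110.21 mm²); the cylinder at (13, 4.5) is absent (z outside [1.5, 18]); Combining (union): only the r=6 cylinder at (7, 12.5) is present, so the union is just that shape — area = 110.21 mm²; the sphere at (8, 15.5) is not intersected at this z (|z−center|=8.250 > r=7.5); After the difference (first − rest): none of the subtracted shapes is present at this height, so that combined region is unchanged — area = 110.21 mm². Checking containment: at z = 18.75 the cross-section extends beyond the z = 3.25 cross-section by about 80.41 mm².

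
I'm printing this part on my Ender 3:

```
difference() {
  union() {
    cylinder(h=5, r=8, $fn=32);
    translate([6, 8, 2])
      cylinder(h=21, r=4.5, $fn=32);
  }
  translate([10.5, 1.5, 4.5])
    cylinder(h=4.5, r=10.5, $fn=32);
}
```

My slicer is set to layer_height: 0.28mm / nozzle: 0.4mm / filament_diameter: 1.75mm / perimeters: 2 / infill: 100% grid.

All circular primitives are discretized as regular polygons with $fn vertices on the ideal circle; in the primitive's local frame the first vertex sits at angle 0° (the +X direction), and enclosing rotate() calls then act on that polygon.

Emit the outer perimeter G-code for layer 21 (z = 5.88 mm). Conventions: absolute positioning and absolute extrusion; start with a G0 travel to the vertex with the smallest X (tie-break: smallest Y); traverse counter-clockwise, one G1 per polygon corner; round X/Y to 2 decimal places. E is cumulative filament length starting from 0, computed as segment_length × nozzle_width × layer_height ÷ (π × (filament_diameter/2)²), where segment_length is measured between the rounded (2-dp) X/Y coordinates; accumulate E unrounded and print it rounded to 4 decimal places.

At z = 5.88 mm: the cylinder is not intersected at this z (z outside [0, 5]); the r=4.5 cylinder at (6, 8) contributes a regular 32-gon of circumradius 4.5; Taking the union: only the r=4.5 cylinder at (6, 8) is present, so the union is just that shape — 1 connected region; the cylinder at (10.5, 1.5): section is a regular 32-gon, circumradius r=10.5; Subtracting the remaining from the first: starting from the result so far, the r=10.5 cylinder at (10.5, 1.5) partially overlaps it — only the 51.30 mm² overlap (of its 344.14 mm²) is removed, clipping the outline — 1 connected region. The outline is a single polygon with 18 vertices. Extrusion per mm of travel: 0.4 × 0.28 / (π × 0.875²) = 0.046564. Accumulating E over each segment gives final E = 0.8889.

G0 X1.50 Y8.00 Z5.88
G1 X1.59 Y7.12 E0.0412
G1 X1.61 Y7.04 E0.0450
G1 X1.77 Y7.33 E0.0605
G1 X3.08 Y8.92 E0.1564
G1 X4.67 Y10.23 E0.2523
G1 X6.48 Y11.20 E0.3479
G1 X8.41 Y11.79 E0.4419
G1 X7.72 Y12.16 E0.4784
G1 X6.88 Y12.41 E0.5192
G1 X6.00 Y12.50 E0.5604
G1 X5.12 Y12.41 E0.6016
G1 X4.28 Y12.16 E0.6424
G1 X3.50 Y11.74 E0.6836
G1 X2.82 Y11.18 E0.7246
G1 X2.26 Y10.50 E0.7657
G1 X1.84 Y9.72 E0.8069
G1 X1.59 Y8.88 E0.8477
G1 X1.50 Y8.00 E0.8889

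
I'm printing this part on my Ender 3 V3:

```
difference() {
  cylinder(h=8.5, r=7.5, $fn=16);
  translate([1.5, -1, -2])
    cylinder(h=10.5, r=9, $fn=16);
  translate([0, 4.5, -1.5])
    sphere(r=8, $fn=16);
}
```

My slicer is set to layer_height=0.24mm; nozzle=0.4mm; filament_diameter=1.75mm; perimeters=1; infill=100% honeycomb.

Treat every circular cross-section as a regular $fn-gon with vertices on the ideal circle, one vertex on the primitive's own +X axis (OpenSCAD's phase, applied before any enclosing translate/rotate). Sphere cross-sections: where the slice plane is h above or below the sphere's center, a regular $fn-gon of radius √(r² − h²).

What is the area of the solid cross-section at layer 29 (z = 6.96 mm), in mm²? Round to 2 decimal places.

At z = 6.96 mm: the r=7.5 cylinder gives a regular 16-gon of circumradius 7.5 (constant along its height) (area = (16/2)·7.500²·sin(360°/16) = 172.21 mm²); the r=9 cylinder at (1.5, -1) gives a regular 16-gon of circumradius 9 (constant along its height) (area = (16/2)·9.000²·sin(360°/16) = 247.98 mm²); the sphere at (0, 4.5) is not intersected at this z (|z−center|=8.460 > r=8); Subtracting the remaining from the first: starting from the r=7.5 cylinder (172.21 mm²), the r=9 cylinder at (1.5, -1) partially overlaps it — only the 169.99 mm² overlap (of its 247.98 mm²) is removed, clipping the outline — area = 2.22 mm². Overall, the cross-section is a single solid region. Net area = 2.22 mm².

2.22 mm²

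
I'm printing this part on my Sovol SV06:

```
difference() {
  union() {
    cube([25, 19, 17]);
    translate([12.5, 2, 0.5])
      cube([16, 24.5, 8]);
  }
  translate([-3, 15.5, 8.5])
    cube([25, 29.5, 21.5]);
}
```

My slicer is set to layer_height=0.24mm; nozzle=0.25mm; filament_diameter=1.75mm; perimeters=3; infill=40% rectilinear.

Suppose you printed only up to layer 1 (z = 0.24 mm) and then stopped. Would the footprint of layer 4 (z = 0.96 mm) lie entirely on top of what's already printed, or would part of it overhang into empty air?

part overhangs

Compare the two slices. At z = 0.24: the cube is present — its section is the full 25×19 rectangle (area 475.00 mm²); the cube at (12.5, 2) is absent (z outside [0.5, 8.5]); Merging all regions: only the 25×19 cube is present, so the union is just that shape — area = 475.00 mm²; the cube at (-3, 15.5) is absent (z outside [8.5, 30]); Taking the first minus the rest: none of the subtracted shapes is present at this height, so that combined region is unchanged — area = 475.00 mm². At z = 0.96: the 25×19 cube contributes its full rectangle (area 475.00 mm²); the cube at (12.5, 2) is present — its section is the full 16×24.5 rectangle (area 392.00 mm²); Taking the union: the regions partially overlap — summed areas 867.00 mm² minus the doubly-counted overlap 212.50 mm² gives 654.50 mm² — area = 654.50 mm²; the cube at (-3, 15.5) is absent (z outside [8.5, 30]); Taking the first minus the rest: none of the subtracted shapes is present at this height, so the result so far is unchanged — area = 654.50 mm². Checking containment: at z = 0.96 the cross-section extends beyond the z = 0.24 cross-section by about 179.50 mm².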